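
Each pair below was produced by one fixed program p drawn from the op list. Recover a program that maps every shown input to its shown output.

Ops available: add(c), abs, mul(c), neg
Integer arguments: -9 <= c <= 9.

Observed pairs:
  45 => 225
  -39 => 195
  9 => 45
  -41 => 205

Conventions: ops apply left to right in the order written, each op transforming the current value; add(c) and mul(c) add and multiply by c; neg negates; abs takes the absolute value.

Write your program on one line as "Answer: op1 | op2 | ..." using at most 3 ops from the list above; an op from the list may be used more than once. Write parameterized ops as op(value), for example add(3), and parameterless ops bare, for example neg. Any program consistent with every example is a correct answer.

mul(5) | abs

Check, running the answer program on each example:
  45 -> 225 -> 225
  -39 -> -195 -> 195
  9 -> 45 -> 45
  -41 -> -205 -> 205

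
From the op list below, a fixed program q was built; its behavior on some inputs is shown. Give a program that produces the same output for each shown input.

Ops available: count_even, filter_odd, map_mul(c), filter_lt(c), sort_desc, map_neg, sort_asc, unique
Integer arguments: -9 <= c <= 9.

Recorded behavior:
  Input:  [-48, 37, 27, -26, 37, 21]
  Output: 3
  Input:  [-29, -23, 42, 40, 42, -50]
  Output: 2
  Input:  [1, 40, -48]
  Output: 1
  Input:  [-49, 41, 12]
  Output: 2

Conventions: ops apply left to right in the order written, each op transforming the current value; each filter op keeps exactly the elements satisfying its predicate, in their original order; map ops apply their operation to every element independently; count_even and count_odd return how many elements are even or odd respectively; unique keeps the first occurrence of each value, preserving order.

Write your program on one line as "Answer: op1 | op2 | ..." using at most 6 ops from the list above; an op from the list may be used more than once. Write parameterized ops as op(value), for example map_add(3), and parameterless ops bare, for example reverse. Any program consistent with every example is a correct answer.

map_neg | filter_odd | unique | map_mul(-8) | map_mul(-5) | count_even

Check, running the answer program on each example:
  [-48, 37, 27, -26, 37, 21] -> [48, -37, -27, 26, -37, -21] -> [-37, -27, -37, -21] -> [-37, -27, -21] -> [296, 216, 168] -> [-1480, -1080, -840] -> 3
  [-29, -23, 42, 40, 42, -50] -> [29, 23, -42, -40, -42, 50] -> [29, 23] -> [29, 23] -> [-232, -184] -> [1160, 920] -> 2
  [1, 40, -48] -> [-1, -40, 48] -> [-1] -> [-1] -> [8] -> [-40] -> 1
  [-49, 41, 12] -> [49, -41, -12] -> [49, -41] -> [49, -41] -> [-392, 328] -> [1960, -1640] -> 2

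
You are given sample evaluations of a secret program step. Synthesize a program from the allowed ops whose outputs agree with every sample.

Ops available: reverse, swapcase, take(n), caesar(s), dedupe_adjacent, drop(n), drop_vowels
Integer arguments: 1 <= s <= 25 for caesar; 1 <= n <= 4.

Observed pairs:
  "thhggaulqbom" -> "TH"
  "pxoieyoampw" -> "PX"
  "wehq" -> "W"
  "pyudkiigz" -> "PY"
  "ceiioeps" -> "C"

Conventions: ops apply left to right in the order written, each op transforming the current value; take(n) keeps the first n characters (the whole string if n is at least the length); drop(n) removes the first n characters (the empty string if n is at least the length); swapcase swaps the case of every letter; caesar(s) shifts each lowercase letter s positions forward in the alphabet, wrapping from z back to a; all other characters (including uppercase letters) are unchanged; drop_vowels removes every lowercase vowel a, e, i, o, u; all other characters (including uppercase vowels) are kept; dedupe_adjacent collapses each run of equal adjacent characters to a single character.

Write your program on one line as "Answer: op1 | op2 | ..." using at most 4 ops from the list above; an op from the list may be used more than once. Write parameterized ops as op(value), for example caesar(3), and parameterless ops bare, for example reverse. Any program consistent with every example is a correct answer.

dedupe_adjacent | take(2) | drop_vowels | swapcase

Check, running the answer program on each example:
  "thhggaulqbom" -> "thgaulqbom" -> "th" -> "th" -> "TH"
  "pxoieyoampw" -> "pxoieyoampw" -> "px" -> "px" -> "PX"
  "wehq" -> "wehq" -> "we" -> "w" -> "W"
  "pyudkiigz" -> "pyudkigz" -> "py" -> "py" -> "PY"
  "ceiioeps" -> "ceioeps" -> "ce" -> "c" -> "C"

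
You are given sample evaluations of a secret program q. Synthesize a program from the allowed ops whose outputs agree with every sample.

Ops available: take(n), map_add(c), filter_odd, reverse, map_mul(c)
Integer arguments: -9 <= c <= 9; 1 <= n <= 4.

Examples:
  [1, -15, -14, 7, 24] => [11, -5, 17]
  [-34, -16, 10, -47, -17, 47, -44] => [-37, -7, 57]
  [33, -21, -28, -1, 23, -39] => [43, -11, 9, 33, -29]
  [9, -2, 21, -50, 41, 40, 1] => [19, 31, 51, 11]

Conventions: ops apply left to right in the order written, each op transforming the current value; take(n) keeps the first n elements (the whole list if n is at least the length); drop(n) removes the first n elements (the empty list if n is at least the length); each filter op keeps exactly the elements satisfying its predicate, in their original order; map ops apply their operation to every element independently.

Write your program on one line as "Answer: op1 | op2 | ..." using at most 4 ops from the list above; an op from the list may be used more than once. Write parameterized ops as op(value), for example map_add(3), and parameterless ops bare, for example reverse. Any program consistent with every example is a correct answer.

filter_odd | map_add(2) | map_add(8)

Check, running the answer program on each example:
  [1, -15, -14, 7, 24] -> [1, -15, 7] -> [3, -13, 9] -> [11, -5, 17]
  [-34, -16, 10, -47, -17, 47, -44] -> [-47, -17, 47] -> [-45, -15, 49] -> [-37, -7, 57]
  [33, -21, -28, -1, 23, -39] -> [33, -21, -1, 23, -39] -> [35, -19, 1, 25, -37] -> [43, -11, 9, 33, -29]
  [9, -2, 21, -50, 41, 40, 1] -> [9, 21, 41, 1] -> [11, 23, 43, 3] -> [19, 31, 51, 11]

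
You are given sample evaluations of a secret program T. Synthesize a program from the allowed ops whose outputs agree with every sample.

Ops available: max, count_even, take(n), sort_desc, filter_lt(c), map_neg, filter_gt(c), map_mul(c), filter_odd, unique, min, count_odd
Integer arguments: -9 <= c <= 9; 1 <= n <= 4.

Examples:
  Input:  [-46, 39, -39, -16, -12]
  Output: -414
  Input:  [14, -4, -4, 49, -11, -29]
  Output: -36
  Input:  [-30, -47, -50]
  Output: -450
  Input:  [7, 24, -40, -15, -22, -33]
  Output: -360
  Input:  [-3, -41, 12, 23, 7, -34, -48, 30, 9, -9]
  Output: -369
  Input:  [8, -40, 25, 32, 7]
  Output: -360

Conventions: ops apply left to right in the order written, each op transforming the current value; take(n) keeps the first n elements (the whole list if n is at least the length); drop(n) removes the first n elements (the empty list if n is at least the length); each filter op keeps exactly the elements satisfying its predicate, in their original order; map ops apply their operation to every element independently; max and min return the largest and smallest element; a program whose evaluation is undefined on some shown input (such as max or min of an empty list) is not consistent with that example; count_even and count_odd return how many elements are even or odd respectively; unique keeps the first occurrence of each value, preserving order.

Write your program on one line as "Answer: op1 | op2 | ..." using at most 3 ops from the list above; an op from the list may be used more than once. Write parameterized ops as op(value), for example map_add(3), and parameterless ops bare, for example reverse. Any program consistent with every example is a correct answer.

take(3) | map_mul(9) | min

Check, running the answer program on each example:
  [-46, 39, -39, -16, -12] -> [-46, 39, -39] -> [-414, 351, -351] -> -414
  [14, -4, -4, 49, -11, -29] -> [14, -4, -4] -> [126, -36, -36] -> -36
  [-30, -47, -50] -> [-30, -47, -50] -> [-270, -423, -450] -> -450
  [7, 24, -40, -15, -22, -33] -> [7, 24, -40] -> [63, 216, -360] -> -360
  [-3, -41, 12, 23, 7, -34, -48, 30, 9, -9] -> [-3, -41, 12] -> [-27, -369, 108] -> -369
  [8, -40, 25, 32, 7] -> [8, -40, 25] -> [72, -360, 225] -> -360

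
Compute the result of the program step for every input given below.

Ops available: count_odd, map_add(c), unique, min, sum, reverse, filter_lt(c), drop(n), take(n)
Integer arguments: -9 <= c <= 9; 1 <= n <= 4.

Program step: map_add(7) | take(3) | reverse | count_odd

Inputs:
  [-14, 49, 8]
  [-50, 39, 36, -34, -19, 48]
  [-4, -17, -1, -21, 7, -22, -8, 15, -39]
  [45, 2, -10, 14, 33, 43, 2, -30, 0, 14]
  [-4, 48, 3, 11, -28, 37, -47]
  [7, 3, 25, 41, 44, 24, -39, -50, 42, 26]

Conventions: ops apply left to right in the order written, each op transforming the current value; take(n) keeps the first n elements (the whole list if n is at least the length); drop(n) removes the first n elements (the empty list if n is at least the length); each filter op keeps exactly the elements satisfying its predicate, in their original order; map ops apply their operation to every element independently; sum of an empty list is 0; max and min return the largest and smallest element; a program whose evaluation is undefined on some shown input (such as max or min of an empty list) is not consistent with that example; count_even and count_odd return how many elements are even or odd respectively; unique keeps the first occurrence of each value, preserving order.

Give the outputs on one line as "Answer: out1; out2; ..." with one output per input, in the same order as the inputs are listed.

2; 2; 1; 2; 2; 0

Execution, op by op:
  [-14, 49, 8] -> [-7, 56, 15] -> [-7, 56, 15] -> [15, 56, -7] -> 2
  [-50, 39, 36, -34, -19, 48] -> [-43, 46, 43, -27, -12, 55] -> [-43, 46, 43] -> [43, 46, -43] -> 2
  [-4, -17, -1, -21, 7, -22, -8, 15, -39] -> [3, -10, 6, -14, 14, -15, -1, 22, -32] -> [3, -10, 6] -> [6, -10, 3] -> 1
  [45, 2, -10, 14, 33, 43, 2, -30, 0, 14] -> [52, 9, -3, 21, 40, 50, 9, -23, 7, 21] -> [52, 9, -3] -> [-3, 9, 52] -> 2
  [-4, 48, 3, 11, -28, 37, -47] -> [3, 55, 10, 18, -21, 44, -40] -> [3, 55, 10] -> [10, 55, 3] -> 2
  [7, 3, 25, 41, 44, 24, -39, -50, 42, 26] -> [14, 10, 32, 48, 51, 31, -32, -43, 49, 33] -> [14, 10, 32] -> [32, 10, 14] -> 0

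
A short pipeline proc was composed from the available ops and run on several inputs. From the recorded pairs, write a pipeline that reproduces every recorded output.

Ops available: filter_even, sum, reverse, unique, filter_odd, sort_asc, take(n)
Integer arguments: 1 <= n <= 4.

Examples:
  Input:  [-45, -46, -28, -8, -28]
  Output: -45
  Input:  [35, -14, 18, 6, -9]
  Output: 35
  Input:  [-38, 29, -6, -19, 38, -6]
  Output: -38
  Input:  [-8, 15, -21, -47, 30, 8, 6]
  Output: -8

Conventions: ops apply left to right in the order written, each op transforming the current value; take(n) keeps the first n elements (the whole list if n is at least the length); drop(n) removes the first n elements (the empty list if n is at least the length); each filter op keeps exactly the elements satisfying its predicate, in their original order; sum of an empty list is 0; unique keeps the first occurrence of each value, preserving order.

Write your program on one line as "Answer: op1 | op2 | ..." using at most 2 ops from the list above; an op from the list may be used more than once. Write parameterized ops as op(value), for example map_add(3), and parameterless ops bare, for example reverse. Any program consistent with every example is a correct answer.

take(1) | sum

Check, running the answer program on each example:
  [-45, -46, -28, -8, -28] -> [-45] -> -45
  [35, -14, 18, 6, -9] -> [35] -> 35
  [-38, 29, -6, -19, 38, -6] -> [-38] -> -38
  [-8, 15, -21, -47, 30, 8, 6] -> [-8] -> -8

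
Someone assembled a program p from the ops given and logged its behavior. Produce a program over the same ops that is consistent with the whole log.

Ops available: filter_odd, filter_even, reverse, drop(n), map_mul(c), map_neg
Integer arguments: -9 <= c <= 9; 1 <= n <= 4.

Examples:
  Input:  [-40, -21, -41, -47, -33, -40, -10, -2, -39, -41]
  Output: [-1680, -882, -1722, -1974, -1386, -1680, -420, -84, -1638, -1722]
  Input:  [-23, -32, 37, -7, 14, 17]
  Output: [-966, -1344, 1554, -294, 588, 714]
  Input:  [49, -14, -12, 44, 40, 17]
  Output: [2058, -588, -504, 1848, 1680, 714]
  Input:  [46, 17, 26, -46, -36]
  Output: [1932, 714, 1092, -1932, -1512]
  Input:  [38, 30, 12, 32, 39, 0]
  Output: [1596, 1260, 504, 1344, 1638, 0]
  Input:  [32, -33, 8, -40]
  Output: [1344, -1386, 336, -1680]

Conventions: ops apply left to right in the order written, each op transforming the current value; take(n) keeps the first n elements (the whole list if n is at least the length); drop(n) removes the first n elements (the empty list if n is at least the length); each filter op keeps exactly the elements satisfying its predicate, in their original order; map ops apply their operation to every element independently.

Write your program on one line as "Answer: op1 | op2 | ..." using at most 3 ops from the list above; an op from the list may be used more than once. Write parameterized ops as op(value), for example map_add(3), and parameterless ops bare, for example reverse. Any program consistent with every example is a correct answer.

map_mul(7) | map_mul(6)

Check, running the answer program on each example:
  [-40, -21, -41, -47, -33, -40, -10, -2, -39, -41] -> [-280, -147, -287, -329, -231, -280, -70, -14, -273, -287] -> [-1680, -882, -1722, -1974, -1386, -1680, -420, -84, -1638, -1722]
  [-23, -32, 37, -7, 14, 17] -> [-161, -224, 259, -49, 98, 119] -> [-966, -1344, 1554, -294, 588, 714]
  [49, -14, -12, 44, 40, 17] -> [343, -98, -84, 308, 280, 119] -> [2058, -588, -504, 1848, 1680, 714]
  [46, 17, 26, -46, -36] -> [322, 119, 182, -322, -252] -> [1932, 714, 1092, -1932, -1512]
  [38, 30, 12, 32, 39, 0] -> [266, 210, 84, 224, 273, 0] -> [1596, 1260, 504, 1344, 1638, 0]
  [32, -33, 8, -40] -> [224, -231, 56, -280] -> [1344, -1386, 336, -1680]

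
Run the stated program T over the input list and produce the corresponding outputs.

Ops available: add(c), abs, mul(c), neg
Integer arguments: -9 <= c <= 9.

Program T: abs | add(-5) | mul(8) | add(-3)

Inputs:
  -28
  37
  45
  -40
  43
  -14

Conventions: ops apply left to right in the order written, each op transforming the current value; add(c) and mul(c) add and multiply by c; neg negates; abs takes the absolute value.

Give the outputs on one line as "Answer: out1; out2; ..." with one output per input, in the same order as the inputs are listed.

181; 253; 317; 277; 301; 69

Execution, op by op:
  -28 -> 28 -> 23 -> 184 -> 181
  37 -> 37 -> 32 -> 256 -> 253
  45 -> 45 -> 40 -> 320 -> 317
  -40 -> 40 -> 35 -> 280 -> 277
  43 -> 43 -> 38 -> 304 -> 301
  -14 -> 14 -> 9 -> 72 -> 69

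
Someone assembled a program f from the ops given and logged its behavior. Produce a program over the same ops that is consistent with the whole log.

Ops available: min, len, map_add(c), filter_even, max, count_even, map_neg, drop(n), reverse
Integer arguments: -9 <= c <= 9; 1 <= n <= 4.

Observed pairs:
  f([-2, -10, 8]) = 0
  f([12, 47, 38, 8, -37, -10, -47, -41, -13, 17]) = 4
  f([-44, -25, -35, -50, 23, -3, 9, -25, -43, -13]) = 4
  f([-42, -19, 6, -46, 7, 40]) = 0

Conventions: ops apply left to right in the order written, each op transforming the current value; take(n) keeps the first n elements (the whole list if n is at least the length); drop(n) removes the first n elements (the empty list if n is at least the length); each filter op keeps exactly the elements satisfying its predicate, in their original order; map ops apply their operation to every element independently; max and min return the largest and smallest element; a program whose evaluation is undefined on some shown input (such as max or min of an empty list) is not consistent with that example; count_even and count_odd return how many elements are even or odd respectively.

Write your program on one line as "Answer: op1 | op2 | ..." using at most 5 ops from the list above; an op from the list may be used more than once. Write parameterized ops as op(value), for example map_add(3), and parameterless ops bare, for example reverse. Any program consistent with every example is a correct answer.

map_neg | drop(2) | drop(4) | len

Check, running the answer program on each example:
  [-2, -10, 8] -> [2, 10, -8] -> [-8] -> [] -> 0
  [12, 47, 38, 8, -37, -10, -47, -41, -13, 17] -> [-12, -47, -38, -8, 37, 10, 47, 41, 13, -17] -> [-38, -8, 37, 10, 47, 41, 13, -17] -> [47, 41, 13, -17] -> 4
  [-44, -25, -35, -50, 23, -3, 9, -25, -43, -13] -> [44, 25, 35, 50, -23, 3, -9, 25, 43, 13] -> [35, 50, -23, 3, -9, 25, 43, 13] -> [-9, 25, 43, 13] -> 4
  [-42, -19, 6, -46, 7, 40] -> [42, 19, -6, 46, -7, -40] -> [-6, 46, -7, -40] -> [] -> 0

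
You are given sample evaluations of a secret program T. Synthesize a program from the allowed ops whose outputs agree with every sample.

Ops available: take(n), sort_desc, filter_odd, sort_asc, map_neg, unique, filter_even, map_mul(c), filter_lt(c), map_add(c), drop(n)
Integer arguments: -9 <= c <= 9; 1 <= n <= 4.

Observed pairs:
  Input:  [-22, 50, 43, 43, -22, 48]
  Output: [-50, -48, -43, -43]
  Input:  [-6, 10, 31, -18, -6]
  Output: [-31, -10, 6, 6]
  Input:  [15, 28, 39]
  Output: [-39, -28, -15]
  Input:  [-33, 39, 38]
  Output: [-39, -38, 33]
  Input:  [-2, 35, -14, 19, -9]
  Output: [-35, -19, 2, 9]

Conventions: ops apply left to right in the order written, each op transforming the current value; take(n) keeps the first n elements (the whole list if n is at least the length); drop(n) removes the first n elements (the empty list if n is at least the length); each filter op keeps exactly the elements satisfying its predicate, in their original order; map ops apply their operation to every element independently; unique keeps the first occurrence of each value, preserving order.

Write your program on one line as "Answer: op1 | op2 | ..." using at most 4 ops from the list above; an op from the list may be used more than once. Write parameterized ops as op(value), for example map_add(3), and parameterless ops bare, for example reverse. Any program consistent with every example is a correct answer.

sort_desc | take(4) | map_neg

Check, running the answer program on each example:
  [-22, 50, 43, 43, -22, 48] -> [50, 48, 43, 43, -22, -22] -> [50, 48, 43, 43] -> [-50, -48, -43, -43]
  [-6, 10, 31, -18, -6] -> [31, 10, -6, -6, -18] -> [31, 10, -6, -6] -> [-31, -10, 6, 6]
  [15, 28, 39] -> [39, 28, 15] -> [39, 28, 15] -> [-39, -28, -15]
  [-33, 39, 38] -> [39, 38, -33] -> [39, 38, -33] -> [-39, -38, 33]
  [-2, 35, -14, 19, -9] -> [35, 19, -2, -9, -14] -> [35, 19, -2, -9] -> [-35, -19, 2, 9]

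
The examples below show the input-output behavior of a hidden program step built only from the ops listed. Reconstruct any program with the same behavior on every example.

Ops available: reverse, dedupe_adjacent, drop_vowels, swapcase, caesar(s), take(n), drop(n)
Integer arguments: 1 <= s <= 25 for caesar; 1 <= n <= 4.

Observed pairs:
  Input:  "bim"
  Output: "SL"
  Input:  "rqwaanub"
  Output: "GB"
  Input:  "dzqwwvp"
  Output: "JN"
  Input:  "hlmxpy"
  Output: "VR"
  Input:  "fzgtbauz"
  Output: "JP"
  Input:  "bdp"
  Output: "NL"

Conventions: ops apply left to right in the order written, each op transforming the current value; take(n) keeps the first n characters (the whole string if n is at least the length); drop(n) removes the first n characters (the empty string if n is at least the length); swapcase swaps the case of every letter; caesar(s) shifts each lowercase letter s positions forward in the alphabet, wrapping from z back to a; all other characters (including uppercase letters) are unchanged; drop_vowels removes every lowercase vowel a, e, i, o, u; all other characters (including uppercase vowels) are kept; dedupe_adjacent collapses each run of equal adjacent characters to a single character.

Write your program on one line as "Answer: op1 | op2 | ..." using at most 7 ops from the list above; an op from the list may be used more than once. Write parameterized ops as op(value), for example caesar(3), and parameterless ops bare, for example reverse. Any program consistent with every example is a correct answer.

caesar(10) | drop_vowels | dedupe_adjacent | swapcase | take(2) | reverse

Check, running the answer program on each example:
  "bim" -> "lsw" -> "lsw" -> "lsw" -> "LSW" -> "LS" -> "SL"
  "rqwaanub" -> "bagkkxel" -> "bgkkxl" -> "bgkxl" -> "BGKXL" -> "BG" -> "GB"
  "dzqwwvp" -> "njaggfz" -> "njggfz" -> "njgfz" -> "NJGFZ" -> "NJ" -> "JN"
  "hlmxpy" -> "rvwhzi" -> "rvwhz" -> "rvwhz" -> "RVWHZ" -> "RV" -> "VR"
  "fzgtbauz" -> "pjqdlkej" -> "pjqdlkj" -> "pjqdlkj" -> "PJQDLKJ" -> "PJ" -> "JP"
  "bdp" -> "lnz" -> "lnz" -> "lnz" -> "LNZ" -> "LN" -> "NL"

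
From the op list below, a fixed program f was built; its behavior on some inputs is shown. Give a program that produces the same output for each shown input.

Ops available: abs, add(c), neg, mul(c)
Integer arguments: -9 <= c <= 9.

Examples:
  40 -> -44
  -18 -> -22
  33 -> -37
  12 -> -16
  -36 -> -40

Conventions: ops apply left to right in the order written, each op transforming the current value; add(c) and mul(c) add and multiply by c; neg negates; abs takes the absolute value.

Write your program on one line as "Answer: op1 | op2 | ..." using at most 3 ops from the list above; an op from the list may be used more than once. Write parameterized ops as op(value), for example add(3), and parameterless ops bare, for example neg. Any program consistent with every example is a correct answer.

abs | add(4) | neg

Check, running the answer program on each example:
  40 -> 40 -> 44 -> -44
  -18 -> 18 -> 22 -> -22
  33 -> 33 -> 37 -> -37
  12 -> 12 -> 16 -> -16
  -36 -> 36 -> 40 -> -40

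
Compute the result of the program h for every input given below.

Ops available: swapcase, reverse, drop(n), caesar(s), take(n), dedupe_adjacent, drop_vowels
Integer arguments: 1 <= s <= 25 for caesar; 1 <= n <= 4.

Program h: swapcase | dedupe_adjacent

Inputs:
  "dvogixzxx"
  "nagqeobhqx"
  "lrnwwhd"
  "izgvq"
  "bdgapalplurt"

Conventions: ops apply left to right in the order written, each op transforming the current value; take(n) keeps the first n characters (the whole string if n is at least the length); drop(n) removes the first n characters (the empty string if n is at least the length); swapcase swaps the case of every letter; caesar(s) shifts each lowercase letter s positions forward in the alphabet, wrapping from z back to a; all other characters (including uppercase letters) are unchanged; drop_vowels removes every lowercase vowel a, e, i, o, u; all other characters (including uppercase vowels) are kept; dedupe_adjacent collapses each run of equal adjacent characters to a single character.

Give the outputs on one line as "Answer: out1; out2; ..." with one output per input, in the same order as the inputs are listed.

"DVOGIXZX"; "NAGQEOBHQX"; "LRNWHD"; "IZGVQ"; "BDGAPALPLURT"

Execution, op by op:
  "dvogixzxx" -> "DVOGIXZXX" -> "DVOGIXZX"
  "nagqeobhqx" -> "NAGQEOBHQX" -> "NAGQEOBHQX"
  "lrnwwhd" -> "LRNWWHD" -> "LRNWHD"
  "izgvq" -> "IZGVQ" -> "IZGVQ"
  "bdgapalplurt" -> "BDGAPALPLURT" -> "BDGAPALPLURT"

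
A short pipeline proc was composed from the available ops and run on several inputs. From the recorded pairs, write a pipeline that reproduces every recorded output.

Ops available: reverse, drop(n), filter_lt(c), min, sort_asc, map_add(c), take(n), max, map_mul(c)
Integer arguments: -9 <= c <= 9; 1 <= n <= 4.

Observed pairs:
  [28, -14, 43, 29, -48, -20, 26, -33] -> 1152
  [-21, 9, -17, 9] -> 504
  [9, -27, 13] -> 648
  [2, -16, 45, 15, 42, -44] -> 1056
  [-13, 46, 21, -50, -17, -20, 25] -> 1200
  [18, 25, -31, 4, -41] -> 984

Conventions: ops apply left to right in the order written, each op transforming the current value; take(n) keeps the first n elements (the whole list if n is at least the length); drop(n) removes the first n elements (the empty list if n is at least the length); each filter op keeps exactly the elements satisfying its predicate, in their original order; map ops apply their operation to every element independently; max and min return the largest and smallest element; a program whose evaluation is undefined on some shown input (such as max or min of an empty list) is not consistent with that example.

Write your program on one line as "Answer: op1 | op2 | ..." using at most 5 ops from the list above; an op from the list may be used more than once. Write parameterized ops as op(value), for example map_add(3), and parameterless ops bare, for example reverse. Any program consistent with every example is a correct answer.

reverse | sort_asc | map_mul(-3) | map_mul(8) | max

Check, running the answer program on each example:
  [28, -14, 43, 29, -48, -20, 26, -33] -> [-33, 26, -20, -48, 29, 43, -14, 28] -> [-48, -33, -20, -14, 26, 28, 29, 43] -> [144, 99, 60, 42, -78, -84, -87, -129] -> [1152, 792, 480, 336, -624, -672, -696, -1032] -> 1152
  [-21, 9, -17, 9] -> [9, -17, 9, -21] -> [-21, -17, 9, 9] -> [63, 51, -27, -27] -> [504, 408, -216, -216] -> 504
  [9, -27, 13] -> [13, -27, 9] -> [-27, 9, 13] -> [81, -27, -39] -> [648, -216, -312] -> 648
  [2, -16, 45, 15, 42, -44] -> [-44, 42, 15, 45, -16, 2] -> [-44, -16, 2, 15, 42, 45] -> [132, 48, -6, -45, -126, -135] -> [1056, 384, -48, -360, -1008, -1080] -> 1056
  [-13, 46, 21, -50, -17, -20, 25] -> [25, -20, -17, -50, 21, 46, -13] -> [-50, -20, -17, -13, 21, 25, 46] -> [150, 60, 51, 39, -63, -75, -138] -> [1200, 480, 408, 312, -504, -600, -1104] -> 1200
  [18, 25, -31, 4, -41] -> [-41, 4, -31, 25, 18] -> [-41, -31, 4, 18, 25] -> [123, 93, -12, -54, -75] -> [984, 744, -96, -432, -600] -> 984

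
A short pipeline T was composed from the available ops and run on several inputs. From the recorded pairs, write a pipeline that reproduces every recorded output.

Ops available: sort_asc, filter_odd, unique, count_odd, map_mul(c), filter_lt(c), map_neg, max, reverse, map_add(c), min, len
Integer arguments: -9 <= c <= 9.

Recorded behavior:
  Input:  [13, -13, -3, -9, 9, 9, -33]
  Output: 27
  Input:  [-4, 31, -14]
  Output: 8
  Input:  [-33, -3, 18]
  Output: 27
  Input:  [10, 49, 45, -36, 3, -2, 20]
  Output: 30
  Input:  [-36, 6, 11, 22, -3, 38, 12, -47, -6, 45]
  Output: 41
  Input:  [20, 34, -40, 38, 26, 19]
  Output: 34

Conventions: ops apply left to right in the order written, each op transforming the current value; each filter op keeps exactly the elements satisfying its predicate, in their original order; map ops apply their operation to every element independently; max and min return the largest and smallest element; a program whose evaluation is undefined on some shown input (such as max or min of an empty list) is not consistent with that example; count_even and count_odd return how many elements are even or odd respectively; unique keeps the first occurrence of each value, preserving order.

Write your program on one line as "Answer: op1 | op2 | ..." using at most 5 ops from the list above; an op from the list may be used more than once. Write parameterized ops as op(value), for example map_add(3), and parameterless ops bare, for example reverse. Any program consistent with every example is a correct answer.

map_add(6) | reverse | map_neg | max

Check, running the answer program on each example:
  [13, -13, -3, -9, 9, 9, -33] -> [19, -7, 3, -3, 15, 15, -27] -> [-27, 15, 15, -3, 3, -7, 19] -> [27, -15, -15, 3, -3, 7, -19] -> 27
  [-4, 31, -14] -> [2, 37, -8] -> [-8, 37, 2] -> [8, -37, -2] -> 8
  [-33, -3, 18] -> [-27, 3, 24] -> [24, 3, -27] -> [-24, -3, 27] -> 27
  [10, 49, 45, -36, 3, -2, 20] -> [16, 55, 51, -30, 9, 4, 26] -> [26, 4, 9, -30, 51, 55, 16] -> [-26, -4, -9, 30, -51, -55, -16] -> 30
  [-36, 6, 11, 22, -3, 38, 12, -47, -6, 45] -> [-30, 12, 17, 28, 3, 44, 18, -41, 0, 51] -> [51, 0, -41, 18, 44, 3, 28, 17, 12, -30] -> [-51, 0, 41, -18, -44, -3, -28, -17, -12, 30] -> 41
  [20, 34, -40, 38, 26, 19] -> [26, 40, -34, 44, 32, 25] -> [25, 32, 44, -34, 40, 26] -> [-25, -32, -44, 34, -40, -26] -> 34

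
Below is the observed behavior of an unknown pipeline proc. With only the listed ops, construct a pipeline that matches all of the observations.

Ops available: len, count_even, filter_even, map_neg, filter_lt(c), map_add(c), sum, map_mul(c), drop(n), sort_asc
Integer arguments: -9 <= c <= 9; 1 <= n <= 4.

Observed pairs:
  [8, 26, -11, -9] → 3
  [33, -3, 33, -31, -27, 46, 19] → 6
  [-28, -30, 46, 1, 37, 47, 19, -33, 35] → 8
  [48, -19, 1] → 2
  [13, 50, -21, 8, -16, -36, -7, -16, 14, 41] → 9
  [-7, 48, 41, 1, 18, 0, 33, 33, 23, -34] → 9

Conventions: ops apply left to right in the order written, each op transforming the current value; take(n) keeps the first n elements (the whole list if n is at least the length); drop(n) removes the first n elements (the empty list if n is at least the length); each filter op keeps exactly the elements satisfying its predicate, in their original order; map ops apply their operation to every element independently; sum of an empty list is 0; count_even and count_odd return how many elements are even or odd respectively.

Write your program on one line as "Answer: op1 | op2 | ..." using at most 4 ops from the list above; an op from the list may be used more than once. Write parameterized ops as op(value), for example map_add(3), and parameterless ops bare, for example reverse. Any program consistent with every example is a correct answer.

drop(1) | map_mul(2) | map_mul(6) | len

Check, running the answer program on each example:
  [8, 26, -11, -9] -> [26, -11, -9] -> [52, -22, -18] -> [312, -132, -108] -> 3
  [33, -3, 33, -31, -27, 46, 19] -> [-3, 33, -31, -27, 46, 19] -> [-6, 66, -62, -54, 92, 38] -> [-36, 396, -372, -324, 552, 228] -> 6
  [-28, -30, 46, 1, 37, 47, 19, -33, 35] -> [-30, 46, 1, 37, 47, 19, -33, 35] -> [-60, 92, 2, 74, 94, 38, -66, 70] -> [-360, 552, 12, 444, 564, 228, -396, 420] -> 8
  [48, -19, 1] -> [-19, 1] -> [-38, 2] -> [-228, 12] -> 2
  [13, 50, -21, 8, -16, -36, -7, -16, 14, 41] -> [50, -21, 8, -16, -36, -7, -16, 14, 41] -> [100, -42, 16, -32, -72, -14, -32, 28, 82] -> [600, -252, 96, -192, -432, -84, -192, 168, 492] -> 9
  [-7, 48, 41, 1, 18, 0, 33, 33, 23, -34] -> [48, 41, 1, 18, 0, 33, 33, 23, -34] -> [96, 82, 2, 36, 0, 66, 66, 46, -68] -> [576, 492, 12, 216, 0, 396, 396, 276, -408] -> 9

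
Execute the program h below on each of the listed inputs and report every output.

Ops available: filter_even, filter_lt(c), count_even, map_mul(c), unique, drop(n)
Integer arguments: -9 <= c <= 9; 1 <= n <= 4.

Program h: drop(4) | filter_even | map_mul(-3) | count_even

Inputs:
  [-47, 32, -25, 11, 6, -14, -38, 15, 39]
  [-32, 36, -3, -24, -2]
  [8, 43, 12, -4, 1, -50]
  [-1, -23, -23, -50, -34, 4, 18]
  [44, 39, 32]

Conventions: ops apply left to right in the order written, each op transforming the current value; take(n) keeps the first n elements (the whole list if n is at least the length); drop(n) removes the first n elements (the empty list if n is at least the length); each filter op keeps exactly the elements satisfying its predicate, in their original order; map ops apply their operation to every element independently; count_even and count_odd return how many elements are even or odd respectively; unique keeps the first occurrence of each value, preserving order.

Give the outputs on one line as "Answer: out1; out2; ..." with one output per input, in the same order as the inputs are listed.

Execution, op by op:
  [-47, 32, -25, 11, 6, -14, -38, 15, 39] -> [6, -14, -38, 15, 39] -> [6, -14, -38] -> [-18, 42, 114] -> 3
  [-32, 36, -3, -24, -2] -> [-2] -> [-2] -> [6] -> 1
  [8, 43, 12, -4, 1, -50] -> [1, -50] -> [-50] -> [150] -> 1
  [-1, -23, -23, -50, -34, 4, 18] -> [-34, 4, 18] -> [-34, 4, 18] -> [102, -12, -54] -> 3
  [44, 39, 32] -> [] -> [] -> [] -> 0

3; 1; 1; 3; 0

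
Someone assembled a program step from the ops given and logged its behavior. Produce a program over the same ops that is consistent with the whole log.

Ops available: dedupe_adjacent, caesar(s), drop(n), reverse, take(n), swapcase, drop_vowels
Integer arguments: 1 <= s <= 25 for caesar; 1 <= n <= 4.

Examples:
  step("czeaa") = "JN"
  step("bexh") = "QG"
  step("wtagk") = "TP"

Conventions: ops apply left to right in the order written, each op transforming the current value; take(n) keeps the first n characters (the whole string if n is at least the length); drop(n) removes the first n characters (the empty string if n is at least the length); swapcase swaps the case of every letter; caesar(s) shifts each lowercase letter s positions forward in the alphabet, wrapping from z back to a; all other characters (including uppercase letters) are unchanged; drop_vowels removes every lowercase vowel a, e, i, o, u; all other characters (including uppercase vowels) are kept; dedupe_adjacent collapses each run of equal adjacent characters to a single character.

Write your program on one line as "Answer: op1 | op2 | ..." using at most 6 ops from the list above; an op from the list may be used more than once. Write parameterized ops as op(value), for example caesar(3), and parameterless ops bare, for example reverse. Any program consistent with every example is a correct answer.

dedupe_adjacent | reverse | caesar(13) | take(2) | caesar(22) | swapcase

Check, running the answer program on each example:
  "czeaa" -> "czea" -> "aezc" -> "nrmp" -> "nr" -> "jn" -> "JN"
  "bexh" -> "bexh" -> "hxeb" -> "ukro" -> "uk" -> "qg" -> "QG"
  "wtagk" -> "wtagk" -> "kgatw" -> "xtngj" -> "xt" -> "tp" -> "TP"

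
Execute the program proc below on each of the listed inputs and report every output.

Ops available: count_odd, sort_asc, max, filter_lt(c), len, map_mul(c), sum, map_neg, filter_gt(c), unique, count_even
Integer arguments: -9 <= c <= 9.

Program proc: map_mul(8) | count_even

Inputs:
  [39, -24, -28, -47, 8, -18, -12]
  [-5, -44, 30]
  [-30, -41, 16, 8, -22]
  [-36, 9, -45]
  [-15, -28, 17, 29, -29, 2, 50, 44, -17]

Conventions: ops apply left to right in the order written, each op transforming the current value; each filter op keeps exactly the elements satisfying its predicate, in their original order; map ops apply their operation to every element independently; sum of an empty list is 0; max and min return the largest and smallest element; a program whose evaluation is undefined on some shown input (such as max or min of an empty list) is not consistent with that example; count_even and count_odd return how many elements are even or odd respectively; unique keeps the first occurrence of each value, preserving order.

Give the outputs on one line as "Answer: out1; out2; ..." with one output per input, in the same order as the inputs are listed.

Execution, op by op:
  [39, -24, -28, -47, 8, -18, -12] -> [312, -192, -224, -376, 64, -144, -96] -> 7
  [-5, -44, 30] -> [-40, -352, 240] -> 3
  [-30, -41, 16, 8, -22] -> [-240, -328, 128, 64, -176] -> 5
  [-36, 9, -45] -> [-288, 72, -360] -> 3
  [-15, -28, 17, 29, -29, 2, 50, 44, -17] -> [-120, -224, 136, 232, -232, 16, 400, 352, -136] -> 9

7; 3; 5; 3; 9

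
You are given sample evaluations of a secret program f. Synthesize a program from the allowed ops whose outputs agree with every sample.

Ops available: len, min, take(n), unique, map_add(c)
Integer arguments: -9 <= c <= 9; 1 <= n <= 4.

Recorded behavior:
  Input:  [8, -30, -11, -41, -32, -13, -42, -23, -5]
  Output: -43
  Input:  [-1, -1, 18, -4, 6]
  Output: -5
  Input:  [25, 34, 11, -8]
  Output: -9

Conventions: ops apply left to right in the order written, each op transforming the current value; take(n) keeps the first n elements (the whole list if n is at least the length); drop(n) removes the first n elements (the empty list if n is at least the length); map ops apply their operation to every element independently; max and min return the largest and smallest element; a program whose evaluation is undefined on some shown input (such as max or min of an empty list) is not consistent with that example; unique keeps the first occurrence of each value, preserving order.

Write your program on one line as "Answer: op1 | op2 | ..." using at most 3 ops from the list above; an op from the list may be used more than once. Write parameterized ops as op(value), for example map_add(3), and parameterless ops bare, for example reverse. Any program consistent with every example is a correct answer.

map_add(-1) | unique | min

Check, running the answer program on each example:
  [8, -30, -11, -41, -32, -13, -42, -23, -5] -> [7, -31, -12, -42, -33, -14, -43, -24, -6] -> [7, -31, -12, -42, -33, -14, -43, -24, -6] -> -43
  [-1, -1, 18, -4, 6] -> [-2, -2, 17, -5, 5] -> [-2, 17, -5, 5] -> -5
  [25, 34, 11, -8] -> [24, 33, 10, -9] -> [24, 33, 10, -9] -> -9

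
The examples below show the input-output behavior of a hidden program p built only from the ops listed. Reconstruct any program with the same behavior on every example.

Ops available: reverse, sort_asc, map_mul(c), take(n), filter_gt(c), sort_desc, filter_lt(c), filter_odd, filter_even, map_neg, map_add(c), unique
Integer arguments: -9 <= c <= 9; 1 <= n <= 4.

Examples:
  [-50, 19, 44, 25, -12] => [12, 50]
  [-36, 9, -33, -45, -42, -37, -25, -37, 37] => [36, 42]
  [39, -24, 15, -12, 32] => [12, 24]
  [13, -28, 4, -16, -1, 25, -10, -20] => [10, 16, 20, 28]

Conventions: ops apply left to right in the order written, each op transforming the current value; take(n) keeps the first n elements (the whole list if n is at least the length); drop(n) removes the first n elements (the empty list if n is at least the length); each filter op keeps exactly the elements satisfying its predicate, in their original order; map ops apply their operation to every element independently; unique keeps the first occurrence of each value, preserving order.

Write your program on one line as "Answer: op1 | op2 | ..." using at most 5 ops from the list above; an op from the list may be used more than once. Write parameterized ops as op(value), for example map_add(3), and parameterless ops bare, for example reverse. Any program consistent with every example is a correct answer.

reverse | map_neg | filter_gt(2) | filter_even | sort_asc

Check, running the answer program on each example:
  [-50, 19, 44, 25, -12] -> [-12, 25, 44, 19, -50] -> [12, -25, -44, -19, 50] -> [12, 50] -> [12, 50] -> [12, 50]
  [-36, 9, -33, -45, -42, -37, -25, -37, 37] -> [37, -37, -25, -37, -42, -45, -33, 9, -36] -> [-37, 37, 25, 37, 42, 45, 33, -9, 36] -> [37, 25, 37, 42, 45, 33, 36] -> [42, 36] -> [36, 42]
  [39, -24, 15, -12, 32] -> [32, -12, 15, -24, 39] -> [-32, 12, -15, 24, -39] -> [12, 24] -> [12, 24] -> [12, 24]
  [13, -28, 4, -16, -1, 25, -10, -20] -> [-20, -10, 25, -1, -16, 4, -28, 13] -> [20, 10, -25, 1, 16, -4, 28, -13] -> [20, 10, 16, 28] -> [20, 10, 16, 28] -> [10, 16, 20, 28]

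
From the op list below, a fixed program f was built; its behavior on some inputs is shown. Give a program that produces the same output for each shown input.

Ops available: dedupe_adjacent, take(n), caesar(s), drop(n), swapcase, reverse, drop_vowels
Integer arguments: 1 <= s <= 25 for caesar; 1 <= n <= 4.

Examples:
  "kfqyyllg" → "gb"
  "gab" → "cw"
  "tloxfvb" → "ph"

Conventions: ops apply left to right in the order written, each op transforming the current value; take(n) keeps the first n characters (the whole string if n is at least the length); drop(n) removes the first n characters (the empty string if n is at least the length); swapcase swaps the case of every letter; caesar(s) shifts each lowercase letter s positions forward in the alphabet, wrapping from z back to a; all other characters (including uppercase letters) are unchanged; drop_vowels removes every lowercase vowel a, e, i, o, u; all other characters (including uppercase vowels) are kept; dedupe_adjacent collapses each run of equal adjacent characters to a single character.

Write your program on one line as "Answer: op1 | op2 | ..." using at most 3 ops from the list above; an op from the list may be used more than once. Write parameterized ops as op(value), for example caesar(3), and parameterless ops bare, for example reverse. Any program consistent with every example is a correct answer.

caesar(22) | take(2)

Check, running the answer program on each example:
  "kfqyyllg" -> "gbmuuhhc" -> "gb"
  "gab" -> "cwx" -> "cw"
  "tloxfvb" -> "phktbrx" -> "ph"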